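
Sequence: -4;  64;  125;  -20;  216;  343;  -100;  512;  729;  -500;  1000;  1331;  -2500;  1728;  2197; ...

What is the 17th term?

Reading positions in blocks of 3 reveals the pattern ABB — 2 tracks woven together.
Subsequence A: -4, -20, -100, -500, -2500 (multiplying by 5 each time).
Subsequence B: 64, 125, 216, 343, 512, 729, 1000, 1331, 1728, 2197 (perfect cubes starting at 4³).
Position 17 falls in subsequence B as its term 11, giving 2744.

2744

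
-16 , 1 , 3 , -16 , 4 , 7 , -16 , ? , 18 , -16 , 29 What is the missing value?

Positions follow the repeating pattern ABB; grouping by letter gives 2 tracks.
Stream A: -16, -16, -16, -16 (constant -16).
Stream B: 1, 3, 4, 7, ?, 18, 29 (a Fibonacci-like recurrence a_n = a_{n-1} + a_{n-2}).
So the missing entry in stream B is 11.

11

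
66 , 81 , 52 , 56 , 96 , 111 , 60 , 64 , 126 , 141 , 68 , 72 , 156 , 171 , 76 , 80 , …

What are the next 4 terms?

The slot pattern repeats as AABB (period 4), so there are 2 interleaved tracks.
Track A: 66, 81, 96, 111, 126, 141, 156, 171 (adding 15 each time).
Track B: 52, 56, 60, 64, 68, 72, 76, 80 (arithmetic with common difference +4).
Position 17 → track A, term 9 = 186.
Position 18 → track A, term 10 = 201.
Position 19 falls in track B as its term 9, giving 84.
Position 20 falls in track B as its term 10, giving 88.

186, 201, 84, 88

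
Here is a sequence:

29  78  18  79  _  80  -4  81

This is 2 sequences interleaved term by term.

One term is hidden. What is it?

The terms cycle through 2 interleaved subsequences.
Stream A: 29, 18, ?, -4. Subtracting 11 each time.
Stream B: 78, 79, 80, 81. Arithmetic with common difference +1.
Stream A's pattern makes the blank 7.

7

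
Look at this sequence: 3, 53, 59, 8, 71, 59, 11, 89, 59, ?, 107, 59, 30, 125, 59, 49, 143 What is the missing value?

19

Taking every 3rd term gives 3 separate tracks.
Subsequence A = 3, 8, 11, ?, 30, 49: each term equals the sum of the previous two.
Subsequence B = 53, 71, 89, 107, 125, 143: arithmetic with common difference +18.
Subsequence C = 59, 59, 59, 59, 59: the constant sequence 59.
Filling subsequence A at index 4 by its rule yields 19.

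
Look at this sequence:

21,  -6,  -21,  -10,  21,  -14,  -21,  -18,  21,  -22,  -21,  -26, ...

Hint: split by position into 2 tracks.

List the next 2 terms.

21, -30

Split by position mod 2 into 2 tracks.
Subsequence A: 21, -21, 21, -21, 21, -21 (oscillating between 21 and -21).
Subsequence B: -6, -10, -14, -18, -22, -26 (arithmetic, step −4).
Position 13 falls in subsequence A as its term 7, giving 21.
The 14th slot belongs to subsequence B; its 7th term is -30.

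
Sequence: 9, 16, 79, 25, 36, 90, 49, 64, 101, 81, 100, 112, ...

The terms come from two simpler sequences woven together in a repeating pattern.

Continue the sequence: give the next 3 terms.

Reading positions in blocks of 3 reveals the pattern AAB — 2 tracks woven together.
Subsequence A: 9, 16, 25, 36, 49, 64, 81, 100 (the squares 3², 4², 5², …).
Subsequence B: 79, 90, 101, 112 (linear: a_n = 68 + 11·n).
Position 13 → subsequence A, term 9 = 121.
Position 14 → subsequence A, term 10 = 144.
The 15th slot belongs to subsequence B; its 5th term is 123.

121, 144, 123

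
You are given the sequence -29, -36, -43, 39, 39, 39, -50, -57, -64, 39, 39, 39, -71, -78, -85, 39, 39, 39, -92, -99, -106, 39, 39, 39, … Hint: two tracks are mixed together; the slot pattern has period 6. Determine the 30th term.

Positions follow the repeating pattern AAABBB; grouping by letter gives 2 tracks.
Track A: -29, -36, -43, -50, -57, -64, -71, -78, -85, -92, -99, -106 — subtracting 7 each time.
Track B: 39, 39, 39, 39, 39, 39, 39, 39, 39, 39, 39, 39 — the constant sequence 39.
Position 30 → track B, term 15 = 39.

39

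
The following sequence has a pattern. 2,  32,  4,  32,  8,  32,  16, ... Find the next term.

Split by position mod 2 into 2 tracks.
Track A: 2, 4, 8, 16 — powers of 2.
Track B: 32, 32, 32 — constant 32.
Term 8 comes from track B (its 4th entry): 32.

32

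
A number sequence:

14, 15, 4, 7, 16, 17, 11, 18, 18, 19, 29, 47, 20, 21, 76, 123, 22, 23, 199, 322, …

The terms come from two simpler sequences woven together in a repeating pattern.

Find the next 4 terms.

24, 25, 521, 843

The slot pattern repeats as AABB (period 4), so there are 2 interleaved tracks.
Stream A: 14, 15, 16, 17, 18, 19, 20, 21, 22, 23. Arithmetic with common difference +1.
Stream B: 4, 7, 11, 18, 29, 47, 76, 123, 199, 322. Fibonacci-style (each term is the sum of the two before it).
Position 21 → stream A, term 11 = 24.
Term 22 comes from stream A (its 12th entry): 25.
The 23rd slot belongs to stream B; its 11th term is 521.
Position 24 falls in stream B as its term 12, giving 843.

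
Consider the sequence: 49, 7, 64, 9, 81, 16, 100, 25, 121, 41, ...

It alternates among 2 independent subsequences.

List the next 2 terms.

144, 66

Split by position mod 2 into 2 tracks.
Track A: 49, 64, 81, 100, 121 — perfect squares starting at 7².
Track B: 7, 9, 16, 25, 41 — a Fibonacci-like recurrence a_n = a_{n-1} + a_{n-2}.
Position 11 → track A, term 6 = 144.
Position 12 → track B, term 6 = 66.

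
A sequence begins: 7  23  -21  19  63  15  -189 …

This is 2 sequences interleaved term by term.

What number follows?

11

Positions 1, 3, 5, … form one subsequence and positions 2, 4, 6, … form another.
Stream A = 7, -21, 63, -189: geometric, ×-3 each step.
Stream B = 23, 19, 15: subtracting 4 each time.
Position 8 falls in stream B as its term 4, giving 11.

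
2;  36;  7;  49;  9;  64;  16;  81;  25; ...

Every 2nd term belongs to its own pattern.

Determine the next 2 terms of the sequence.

100, 41

Positions 1, 3, 5, … form one subsequence and positions 2, 4, 6, … form another.
Stream A = 2, 7, 9, 16, 25: a Fibonacci-like recurrence a_n = a_{n-1} + a_{n-2}.
Stream B = 36, 49, 64, 81: perfect squares starting at 6².
The 10th slot belongs to stream B; its 5th term is 100.
Position 11 → stream A, term 6 = 41.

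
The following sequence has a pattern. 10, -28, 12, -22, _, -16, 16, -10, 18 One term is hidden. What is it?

14

Split by position mod 2 into 2 tracks.
Track A is 10, 12, ?, 16, 18, which is adding 2 each time.
Track B is -28, -22, -16, -10, which is arithmetic with common difference +6.
Filling track A at index 3 by its rule yields 14.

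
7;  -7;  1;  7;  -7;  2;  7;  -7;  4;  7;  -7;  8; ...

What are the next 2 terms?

7, -7

Reading positions in blocks of 3 reveals the pattern AAB — 2 tracks woven together.
Subsequence A = 7, -7, 7, -7, 7, -7, 7, -7: alternating ±7.
Subsequence B = 1, 2, 4, 8: successive powers of 2.
Position 13 falls in subsequence A as its term 9, giving 7.
Term 14 comes from subsequence A (its 10th entry): -7.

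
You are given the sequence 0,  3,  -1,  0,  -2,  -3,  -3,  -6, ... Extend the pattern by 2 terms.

-4, -9

Taking every 2nd term gives 2 separate tracks.
Subsequence A: 0, -1, -2, -3 — subtracting 1 each time.
Subsequence B: 3, 0, -3, -6 — subtracting 3 each time.
Term 9 comes from subsequence A (its 5th entry): -4.
Term 10 comes from subsequence B (its 5th entry): -9.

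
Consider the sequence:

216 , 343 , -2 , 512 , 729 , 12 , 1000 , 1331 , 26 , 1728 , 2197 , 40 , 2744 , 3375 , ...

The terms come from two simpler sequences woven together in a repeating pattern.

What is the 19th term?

5832

Reading positions in blocks of 3 reveals the pattern AAB — 2 tracks woven together.
Subsequence A is 216, 343, 512, 729, 1000, 1331, 1728, 2197, 2744, 3375, which is the cubes 6³, 7³, 8³, ….
Subsequence B is -2, 12, 26, 40, which is arithmetic, step +14.
The 19th slot belongs to subsequence A; its 13th term is 5832.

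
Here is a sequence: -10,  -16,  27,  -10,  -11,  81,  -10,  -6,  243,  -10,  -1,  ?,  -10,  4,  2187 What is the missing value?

Taking every 3rd term gives 3 separate tracks.
Subsequence A is -10, -10, -10, -10, -10, which is constant -10.
Subsequence B is -16, -11, -6, -1, 4, which is linear: a_n = -21 + 5·n.
Subsequence C is 27, 81, 243, ?, 2187, which is powers of 3.
Filling subsequence C at index 4 by its rule yields 729.

729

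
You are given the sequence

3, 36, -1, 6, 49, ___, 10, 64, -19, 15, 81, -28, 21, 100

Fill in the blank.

-10

Split by position mod 3 into 3 tracks.
Track A = 3, 6, 10, 15, 21: triangular numbers starting at T_2.
Track B = 36, 49, 64, 81, 100: perfect squares starting at 6².
Track C = -1, ?, -19, -28: linear: a_n = 8 − 9·n.
Filling track C at index 2 by its rule yields -10.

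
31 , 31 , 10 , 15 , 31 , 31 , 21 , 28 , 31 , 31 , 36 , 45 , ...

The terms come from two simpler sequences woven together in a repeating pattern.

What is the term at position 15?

55

Reading positions in blocks of 4 reveals the pattern AABB — 2 tracks woven together.
Subsequence A: 31, 31, 31, 31, 31, 31 (constant 31).
Subsequence B: 10, 15, 21, 28, 36, 45 (triangular numbers starting at T_4).
Position 15 → subsequence B, term 7 = 55.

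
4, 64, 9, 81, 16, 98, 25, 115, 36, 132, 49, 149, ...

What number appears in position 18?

Taking every 2nd term gives 2 separate tracks.
Track A: 4, 9, 16, 25, 36, 49 (consecutive squares n² from n = 2).
Track B: 64, 81, 98, 115, 132, 149 (adding 17 each time).
Term 18 comes from track B (its 9th entry): 200.

200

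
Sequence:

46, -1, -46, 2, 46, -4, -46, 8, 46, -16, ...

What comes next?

-46

Positions 1, 3, 5, … form one subsequence and positions 2, 4, 6, … form another.
Track A = 46, -46, 46, -46, 46: alternating ±46.
Track B = -1, 2, -4, 8, -16: geometric, ×-2 each step.
The 11th slot belongs to track A; its 6th term is -46.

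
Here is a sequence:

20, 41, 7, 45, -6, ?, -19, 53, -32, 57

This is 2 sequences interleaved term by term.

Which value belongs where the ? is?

49

Positions 1, 3, 5, … form one subsequence and positions 2, 4, 6, … form another.
Track A: 20, 7, -6, -19, -32. Arithmetic with common difference −13.
Track B: 41, 45, ?, 53, 57. Arithmetic, step +4.
So the missing entry in track B is 49.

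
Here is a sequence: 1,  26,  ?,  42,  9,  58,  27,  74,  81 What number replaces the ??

3

Split by position mod 2 into 2 tracks.
Track A: 1, ?, 9, 27, 81. Powers of 3.
Track B: 26, 42, 58, 74. Linear: a_n = 10 + 16·n.
Track A's pattern makes the blank 3.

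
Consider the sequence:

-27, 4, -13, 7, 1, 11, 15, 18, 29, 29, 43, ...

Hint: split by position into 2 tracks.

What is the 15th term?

Positions 1, 3, 5, … form one subsequence and positions 2, 4, 6, … form another.
Subsequence A = -27, -13, 1, 15, 29, 43: arithmetic, step +14.
Subsequence B = 4, 7, 11, 18, 29: a Fibonacci-like recurrence a_n = a_{n-1} + a_{n-2}.
Position 15 → subsequence A, term 8 = 71.

71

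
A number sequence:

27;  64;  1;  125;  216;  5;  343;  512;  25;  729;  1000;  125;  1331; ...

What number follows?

Positions follow the repeating pattern AAB; grouping by letter gives 2 tracks.
Subsequence A is 27, 64, 125, 216, 343, 512, 729, 1000, 1331, which is the cubes 3³, 4³, 5³, ….
Subsequence B is 1, 5, 25, 125, which is powers 5^0, 5^1, 5^2, ….
Term 14 comes from subsequence A (its 10th entry): 1728.

1728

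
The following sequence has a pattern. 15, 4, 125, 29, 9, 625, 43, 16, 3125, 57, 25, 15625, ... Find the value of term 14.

Split by position mod 3 into 3 tracks.
Stream A: 15, 29, 43, 57 — adding 14 each time.
Stream B: 4, 9, 16, 25 — the squares 2², 3², 4², ….
Stream C: 125, 625, 3125, 15625 — powers 5^3, 5^4, 5^5, ….
Term 14 comes from stream B (its 5th entry): 36.

36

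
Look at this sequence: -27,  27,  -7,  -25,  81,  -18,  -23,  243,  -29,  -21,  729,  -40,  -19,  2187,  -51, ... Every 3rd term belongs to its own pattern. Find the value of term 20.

Split by position mod 3 into 3 tracks.
Stream A = -27, -25, -23, -21, -19: arithmetic, step +2.
Stream B = 27, 81, 243, 729, 2187: powers of 3.
Stream C = -7, -18, -29, -40, -51: arithmetic, step −11.
Term 20 comes from stream B (its 7th entry): 19683.

19683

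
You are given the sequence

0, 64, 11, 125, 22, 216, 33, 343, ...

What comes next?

44

Positions 1, 3, 5, … form one subsequence and positions 2, 4, 6, … form another.
Track A: 0, 11, 22, 33. Arithmetic with common difference +11.
Track B: 64, 125, 216, 343. Consecutive cubes n³ from n = 4.
Term 9 comes from track A (its 5th entry): 44.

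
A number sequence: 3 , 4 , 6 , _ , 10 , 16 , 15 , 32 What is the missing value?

Taking every 2nd term gives 2 separate tracks.
Track A: 3, 6, 10, 15. Triangular numbers n(n+1)/2 for n = 2, 3, ….
Track B: 4, ?, 16, 32. Successive powers of 2.
So the missing entry in track B is 8.

8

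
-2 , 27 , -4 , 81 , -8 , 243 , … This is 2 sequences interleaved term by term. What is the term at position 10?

Taking every 2nd term gives 2 separate tracks.
Track A: -2, -4, -8 (a geometric progression (common ratio 2)).
Track B: 27, 81, 243 (powers of 3).
Term 10 comes from track B (its 5th entry): 2187.

2187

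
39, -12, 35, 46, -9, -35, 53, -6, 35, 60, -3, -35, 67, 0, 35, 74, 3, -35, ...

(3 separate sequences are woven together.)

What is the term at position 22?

Split by position mod 3 into 3 tracks.
Track A: 39, 46, 53, 60, 67, 74 — arithmetic, step +7.
Track B: -12, -9, -6, -3, 0, 3 — arithmetic, step +3.
Track C: 35, -35, 35, -35, 35, -35 — oscillating between 35 and -35.
Position 22 falls in track A as its term 8, giving 88.

88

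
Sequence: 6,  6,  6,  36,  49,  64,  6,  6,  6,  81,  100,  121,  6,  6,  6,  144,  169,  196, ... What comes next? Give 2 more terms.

Positions follow the repeating pattern AAABBB; grouping by letter gives 2 tracks.
Track A: 6, 6, 6, 6, 6, 6, 6, 6, 6 (constant 6).
Track B: 36, 49, 64, 81, 100, 121, 144, 169, 196 (perfect squares starting at 6²).
Position 19 → track A, term 10 = 6.
Position 20 → track A, term 11 = 6.

6, 6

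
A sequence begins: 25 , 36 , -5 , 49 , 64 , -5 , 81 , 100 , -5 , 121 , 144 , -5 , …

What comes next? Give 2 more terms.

The slot pattern repeats as AAB (period 3), so there are 2 interleaved tracks.
Subsequence A: 25, 36, 49, 64, 81, 100, 121, 144. Consecutive squares n² from n = 5.
Subsequence B: -5, -5, -5, -5. Constant -5.
Position 13 → subsequence A, term 9 = 169.
Position 14 → subsequence A, term 10 = 196.

169, 196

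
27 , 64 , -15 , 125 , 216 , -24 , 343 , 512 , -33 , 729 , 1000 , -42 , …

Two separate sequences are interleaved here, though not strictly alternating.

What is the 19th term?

3375

The slot pattern repeats as AAB (period 3), so there are 2 interleaved tracks.
Subsequence A is 27, 64, 125, 216, 343, 512, 729, 1000, which is the cubes 3³, 4³, 5³, ….
Subsequence B is -15, -24, -33, -42, which is arithmetic with common difference −9.
Term 19 comes from subsequence A (its 13th entry): 3375.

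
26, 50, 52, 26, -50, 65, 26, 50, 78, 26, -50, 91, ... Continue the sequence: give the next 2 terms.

Split by position mod 3 into 3 tracks.
Track A: 26, 26, 26, 26. Always 26.
Track B: 50, -50, 50, -50. Alternating ±50.
Track C: 52, 65, 78, 91. Linear: a_n = 39 + 13·n.
Position 13 → track A, term 5 = 26.
Position 14 → track B, term 5 = 50.

26, 50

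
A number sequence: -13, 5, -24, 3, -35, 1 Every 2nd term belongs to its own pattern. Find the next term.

-46

Taking every 2nd term gives 2 separate tracks.
Stream A: -13, -24, -35. Subtracting 11 each time.
Stream B: 5, 3, 1. Linear: a_n = 7 − 2·n.
Position 7 → stream A, term 4 = -46.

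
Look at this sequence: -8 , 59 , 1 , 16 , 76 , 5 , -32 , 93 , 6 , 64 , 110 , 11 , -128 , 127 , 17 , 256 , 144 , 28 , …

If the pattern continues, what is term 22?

1024

Read the sequence 3 terms at a time; column i is its own pattern.
Track A: -8, 16, -32, 64, -128, 256. Geometric with ratio -2.
Track B: 59, 76, 93, 110, 127, 144. Adding 17 each time.
Track C: 1, 5, 6, 11, 17, 28. A Fibonacci-like recurrence a_n = a_{n-1} + a_{n-2}.
Term 22 comes from track A (its 8th entry): 1024.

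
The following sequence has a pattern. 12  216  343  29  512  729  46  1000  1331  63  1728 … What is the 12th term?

2197

The slot pattern repeats as ABB (period 3), so there are 2 interleaved tracks.
Subsequence A: 12, 29, 46, 63. Arithmetic, step +17.
Subsequence B: 216, 343, 512, 729, 1000, 1331, 1728. Consecutive cubes n³ from n = 6.
Position 12 → subsequence B, term 8 = 2197.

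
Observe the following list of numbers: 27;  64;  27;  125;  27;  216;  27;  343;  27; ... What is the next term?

Taking every 2nd term gives 2 separate tracks.
Subsequence A is 27, 27, 27, 27, 27, which is constant 27.
Subsequence B is 64, 125, 216, 343, which is perfect cubes starting at 4³.
Position 10 falls in subsequence B as its term 5, giving 512.

512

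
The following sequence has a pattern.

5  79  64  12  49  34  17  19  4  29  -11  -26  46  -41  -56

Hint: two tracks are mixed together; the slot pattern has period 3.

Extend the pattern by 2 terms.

The slot pattern repeats as ABB (period 3), so there are 2 interleaved tracks.
Track A: 5, 12, 17, 29, 46 — each term equals the sum of the previous two.
Track B: 79, 64, 49, 34, 19, 4, -11, -26, -41, -56 — arithmetic, step −15.
Term 16 comes from track A (its 6th entry): 75.
Position 17 → track B, term 11 = -71.

75, -71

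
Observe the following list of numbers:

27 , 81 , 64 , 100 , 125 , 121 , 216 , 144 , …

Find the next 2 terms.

343, 169

Positions 1, 3, 5, … form one subsequence and positions 2, 4, 6, … form another.
Stream A: 27, 64, 125, 216. Consecutive cubes n³ from n = 3.
Stream B: 81, 100, 121, 144. Consecutive squares n² from n = 9.
The 9th slot belongs to stream A; its 5th term is 343.
Position 10 falls in stream B as its term 5, giving 169.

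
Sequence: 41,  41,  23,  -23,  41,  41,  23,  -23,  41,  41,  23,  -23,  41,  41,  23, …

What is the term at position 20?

Positions follow the repeating pattern AABB; grouping by letter gives 2 tracks.
Track A = 41, 41, 41, 41, 41, 41, 41, 41: the constant sequence 41.
Track B = 23, -23, 23, -23, 23, -23, 23: the oscillation 23·(−1)^(n+1).
The 20th slot belongs to track B; its 10th term is -23.

-23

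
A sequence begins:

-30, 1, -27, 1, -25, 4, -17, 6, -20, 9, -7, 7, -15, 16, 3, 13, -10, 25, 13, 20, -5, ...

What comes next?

The terms cycle through 4 interleaved subsequences.
Subsequence A = -30, -25, -20, -15, -10, -5: linear: a_n = -35 + 5·n.
Subsequence B = 1, 4, 9, 16, 25: perfect squares starting at 1².
Subsequence C = -27, -17, -7, 3, 13: adding 10 each time.
Subsequence D = 1, 6, 7, 13, 20: a Fibonacci-like recurrence a_n = a_{n-1} + a_{n-2}.
Position 22 falls in subsequence B as its term 6, giving 36.

36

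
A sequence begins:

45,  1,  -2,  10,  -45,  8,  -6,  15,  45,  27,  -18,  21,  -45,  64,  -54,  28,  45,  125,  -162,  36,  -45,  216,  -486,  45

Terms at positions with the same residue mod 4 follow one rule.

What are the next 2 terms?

45, 343

Read the sequence 4 terms at a time; column i is its own pattern.
Track A: 45, -45, 45, -45, 45, -45. Alternating ±45.
Track B: 1, 8, 27, 64, 125, 216. Perfect cubes starting at 1³.
Track C: -2, -6, -18, -54, -162, -486. Geometric, ×3 each step.
Track D: 10, 15, 21, 28, 36, 45. Triangular numbers n(n+1)/2 for n = 4, 5, ….
Term 25 comes from track A (its 7th entry): 45.
Position 26 falls in track B as its term 7, giving 343.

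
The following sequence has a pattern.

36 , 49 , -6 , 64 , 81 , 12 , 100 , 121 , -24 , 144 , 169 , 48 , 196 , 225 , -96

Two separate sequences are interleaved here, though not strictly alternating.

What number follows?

Reading positions in blocks of 3 reveals the pattern AAB — 2 tracks woven together.
Stream A: 36, 49, 64, 81, 100, 121, 144, 169, 196, 225. The squares 6², 7², 8², ….
Stream B: -6, 12, -24, 48, -96. Geometric with ratio -2.
Position 16 falls in stream A as its term 11, giving 256.

256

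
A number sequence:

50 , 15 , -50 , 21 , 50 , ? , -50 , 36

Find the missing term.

28

The terms cycle through 2 interleaved subsequences.
Track A is 50, -50, 50, -50, which is alternating ±50.
Track B is 15, 21, ?, 36, which is triangular numbers starting at T_5.
Filling track B at index 3 by its rule yields 28.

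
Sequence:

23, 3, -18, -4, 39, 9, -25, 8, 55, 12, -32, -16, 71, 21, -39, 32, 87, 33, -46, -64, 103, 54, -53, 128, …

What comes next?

Taking every 4th term gives 4 separate tracks.
Track A: 23, 39, 55, 71, 87, 103 (arithmetic with common difference +16).
Track B: 3, 9, 12, 21, 33, 54 (a Fibonacci-like recurrence a_n = a_{n-1} + a_{n-2}).
Track C: -18, -25, -32, -39, -46, -53 (linear: a_n = -11 − 7·n).
Track D: -4, 8, -16, 32, -64, 128 (geometric with ratio -2).
Position 25 falls in track A as its term 7, giving 119.

119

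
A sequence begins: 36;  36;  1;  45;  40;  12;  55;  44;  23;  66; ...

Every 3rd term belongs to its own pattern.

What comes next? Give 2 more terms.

Taking every 3rd term gives 3 separate tracks.
Track A = 36, 45, 55, 66: the triangular numbers T_8, T_9, ….
Track B = 36, 40, 44: linear: a_n = 32 + 4·n.
Track C = 1, 12, 23: arithmetic, step +11.
Position 11 falls in track B as its term 4, giving 48.
The 12th slot belongs to track C; its 4th term is 34.

48, 34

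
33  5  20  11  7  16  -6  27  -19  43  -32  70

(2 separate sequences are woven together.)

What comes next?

-45

Taking every 2nd term gives 2 separate tracks.
Track A = 33, 20, 7, -6, -19, -32: subtracting 13 each time.
Track B = 5, 11, 16, 27, 43, 70: each term equals the sum of the previous two.
The 13th slot belongs to track A; its 7th term is -45.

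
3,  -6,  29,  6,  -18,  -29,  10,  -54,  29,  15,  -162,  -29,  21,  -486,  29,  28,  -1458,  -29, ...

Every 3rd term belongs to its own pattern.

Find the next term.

36

Split by position mod 3 into 3 tracks.
Track A: 3, 6, 10, 15, 21, 28 — triangular numbers starting at T_2.
Track B: -6, -18, -54, -162, -486, -1458 — a geometric progression (common ratio 3).
Track C: 29, -29, 29, -29, 29, -29 — alternating ±29.
The 19th slot belongs to track A; its 7th term is 36.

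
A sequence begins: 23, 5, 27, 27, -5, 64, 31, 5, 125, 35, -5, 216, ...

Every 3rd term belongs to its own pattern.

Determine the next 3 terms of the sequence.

39, 5, 343

Read the sequence 3 terms at a time; column i is its own pattern.
Stream A = 23, 27, 31, 35: arithmetic, step +4.
Stream B = 5, -5, 5, -5: alternating ±5.
Stream C = 27, 64, 125, 216: perfect cubes starting at 3³.
Position 13 → stream A, term 5 = 39.
Term 14 comes from stream B (its 5th entry): 5.
Term 15 comes from stream C (its 5th entry): 343.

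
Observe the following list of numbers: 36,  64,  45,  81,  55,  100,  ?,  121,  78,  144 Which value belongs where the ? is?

Taking every 2nd term gives 2 separate tracks.
Stream A: 36, 45, 55, ?, 78 — the triangular numbers T_8, T_9, ….
Stream B: 64, 81, 100, 121, 144 — perfect squares starting at 8².
So the missing entry in stream A is 66.

66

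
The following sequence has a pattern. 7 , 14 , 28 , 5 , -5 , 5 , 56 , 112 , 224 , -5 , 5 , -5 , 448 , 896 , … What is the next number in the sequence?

1792

Reading positions in blocks of 6 reveals the pattern AAABBB — 2 tracks woven together.
Track A = 7, 14, 28, 56, 112, 224, 448, 896: multiplying by 2 each time.
Track B = 5, -5, 5, -5, 5, -5: the oscillation 5·(−1)^(n+1).
Position 15 falls in track A as its term 9, giving 1792.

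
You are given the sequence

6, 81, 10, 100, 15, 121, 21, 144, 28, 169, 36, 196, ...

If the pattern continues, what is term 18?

289

The terms cycle through 2 interleaved subsequences.
Track A: 6, 10, 15, 21, 28, 36. Triangular numbers n(n+1)/2 for n = 3, 4, ….
Track B: 81, 100, 121, 144, 169, 196. Consecutive squares n² from n = 9.
The 18th slot belongs to track B; its 9th term is 289.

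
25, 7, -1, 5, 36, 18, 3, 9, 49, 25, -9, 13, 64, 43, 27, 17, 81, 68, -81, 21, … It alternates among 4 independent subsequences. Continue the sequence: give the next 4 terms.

100, 111, 243, 25

Split by position mod 4: positions 1, 5, 9, … form one track, and each other residue class forms its own.
Track A is 25, 36, 49, 64, 81, which is perfect squares starting at 5².
Track B is 7, 18, 25, 43, 68, which is Fibonacci-style (each term is the sum of the two before it).
Track C is -1, 3, -9, 27, -81, which is multiplying by -3 each time.
Track D is 5, 9, 13, 17, 21, which is adding 4 each time.
Term 21 comes from track A (its 6th entry): 100.
Position 22 falls in track B as its term 6, giving 111.
Position 23 → track C, term 6 = 243.
Term 24 comes from track D (its 6th entry): 25.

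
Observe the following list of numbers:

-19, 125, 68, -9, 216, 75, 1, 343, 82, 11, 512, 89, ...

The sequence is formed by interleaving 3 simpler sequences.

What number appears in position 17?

Taking every 3rd term gives 3 separate tracks.
Stream A = -19, -9, 1, 11: linear: a_n = -29 + 10·n.
Stream B = 125, 216, 343, 512: consecutive cubes n³ from n = 5.
Stream C = 68, 75, 82, 89: linear: a_n = 61 + 7·n.
Position 17 → stream B, term 6 = 1000.

1000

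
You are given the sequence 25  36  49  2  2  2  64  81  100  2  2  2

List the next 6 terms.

Positions follow the repeating pattern AAABBB; grouping by letter gives 2 tracks.
Track A is 25, 36, 49, 64, 81, 100, which is perfect squares starting at 5².
Track B is 2, 2, 2, 2, 2, 2, which is always 2.
The 13th slot belongs to track A; its 7th term is 121.
Position 14 falls in track A as its term 8, giving 144.
The 15th slot belongs to track A; its 9th term is 169.
Position 16 falls in track B as its term 7, giving 2.
Position 17 falls in track B as its term 8, giving 2.
Position 18 falls in track B as its term 9, giving 2.

121, 144, 169, 2, 2, 2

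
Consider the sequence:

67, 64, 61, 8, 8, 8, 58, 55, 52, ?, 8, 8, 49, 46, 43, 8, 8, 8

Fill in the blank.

Reading positions in blocks of 6 reveals the pattern AAABBB — 2 tracks woven together.
Subsequence A = 67, 64, 61, 58, 55, 52, 49, 46, 43: arithmetic with common difference −3.
Subsequence B = 8, 8, 8, ?, 8, 8, 8, 8, 8: constant 8.
Filling subsequence B at index 4 by its rule yields 8.

8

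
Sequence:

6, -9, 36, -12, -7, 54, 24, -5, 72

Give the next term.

Read the sequence 3 terms at a time; column i is its own pattern.
Track A: 6, -12, 24. Geometric with ratio -2.
Track B: -9, -7, -5. Linear: a_n = -11 + 2·n.
Track C: 36, 54, 72. Arithmetic with common difference +18.
Position 10 falls in track A as its term 4, giving -48.

-48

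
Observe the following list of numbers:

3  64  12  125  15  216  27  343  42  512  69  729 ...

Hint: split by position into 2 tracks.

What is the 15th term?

The terms cycle through 2 interleaved subsequences.
Track A: 3, 12, 15, 27, 42, 69. A Fibonacci-like recurrence a_n = a_{n-1} + a_{n-2}.
Track B: 64, 125, 216, 343, 512, 729. Perfect cubes starting at 4³.
Position 15 falls in track A as its term 8, giving 180.

180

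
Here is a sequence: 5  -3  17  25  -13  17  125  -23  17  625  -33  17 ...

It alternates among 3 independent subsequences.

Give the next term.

The terms cycle through 3 interleaved subsequences.
Track A = 5, 25, 125, 625: powers of 5.
Track B = -3, -13, -23, -33: linear: a_n = 7 − 10·n.
Track C = 17, 17, 17, 17: always 17.
Term 13 comes from track A (its 5th entry): 3125.

3125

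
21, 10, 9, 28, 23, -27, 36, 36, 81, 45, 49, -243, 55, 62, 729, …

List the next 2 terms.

Split by position mod 3: positions 1, 4, 7, … form one track, and each other residue class forms its own.
Subsequence A: 21, 28, 36, 45, 55 (the triangular numbers T_6, T_7, …).
Subsequence B: 10, 23, 36, 49, 62 (linear: a_n = -3 + 13·n).
Subsequence C: 9, -27, 81, -243, 729 (geometric with ratio -3).
Position 16 falls in subsequence A as its term 6, giving 66.
Term 17 comes from subsequence B (its 6th entry): 75.

66, 75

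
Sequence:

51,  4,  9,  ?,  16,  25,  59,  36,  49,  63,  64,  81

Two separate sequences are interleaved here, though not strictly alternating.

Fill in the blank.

55

Reading positions in blocks of 3 reveals the pattern ABB — 2 tracks woven together.
Stream A: 51, ?, 59, 63. Linear: a_n = 47 + 4·n.
Stream B: 4, 9, 16, 25, 36, 49, 64, 81. Consecutive squares n² from n = 2.
Stream A's pattern makes the blank 55.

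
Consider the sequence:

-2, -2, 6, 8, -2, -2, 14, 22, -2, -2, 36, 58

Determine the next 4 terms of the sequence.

-2, -2, 94, 152

Positions follow the repeating pattern AABB; grouping by letter gives 2 tracks.
Subsequence A: -2, -2, -2, -2, -2, -2 (constant -2).
Subsequence B: 6, 8, 14, 22, 36, 58 (each term equals the sum of the previous two).
Term 13 comes from subsequence A (its 7th entry): -2.
Position 14 → subsequence A, term 8 = -2.
Position 15 → subsequence B, term 7 = 94.
Term 16 comes from subsequence B (its 8th entry): 152.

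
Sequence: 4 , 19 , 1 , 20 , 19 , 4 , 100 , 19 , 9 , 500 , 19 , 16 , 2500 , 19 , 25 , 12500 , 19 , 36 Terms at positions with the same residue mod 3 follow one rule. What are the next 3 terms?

62500, 19, 49

Taking every 3rd term gives 3 separate tracks.
Track A: 4, 20, 100, 500, 2500, 12500 — geometric, ×5 each step.
Track B: 19, 19, 19, 19, 19, 19 — always 19.
Track C: 1, 4, 9, 16, 25, 36 — perfect squares starting at 1².
Term 19 comes from track A (its 7th entry): 62500.
Position 20 → track B, term 7 = 19.
Position 21 falls in track C as its term 7, giving 49.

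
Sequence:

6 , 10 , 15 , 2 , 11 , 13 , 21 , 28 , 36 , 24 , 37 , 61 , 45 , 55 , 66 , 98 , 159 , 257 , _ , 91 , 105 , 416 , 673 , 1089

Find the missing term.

Positions follow the repeating pattern AAABBB; grouping by letter gives 2 tracks.
Subsequence A = 6, 10, 15, 21, 28, 36, 45, 55, 66, ?, 91, 105: the triangular numbers T_3, T_4, ….
Subsequence B = 2, 11, 13, 24, 37, 61, 98, 159, 257, 416, 673, 1089: each term equals the sum of the previous two.
Filling subsequence A at index 10 by its rule yields 78.

78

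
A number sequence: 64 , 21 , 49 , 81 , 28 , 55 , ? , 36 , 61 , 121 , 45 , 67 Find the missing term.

Read the sequence 3 terms at a time; column i is its own pattern.
Track A: 64, 81, ?, 121 (consecutive squares n² from n = 8).
Track B: 21, 28, 36, 45 (the triangular numbers T_6, T_7, …).
Track C: 49, 55, 61, 67 (arithmetic with common difference +6).
Track A's pattern makes the blank 100.

100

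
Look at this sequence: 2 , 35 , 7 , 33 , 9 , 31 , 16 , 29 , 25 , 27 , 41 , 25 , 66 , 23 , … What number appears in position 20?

17

Split by position mod 2 into 2 tracks.
Track A: 2, 7, 9, 16, 25, 41, 66 — Fibonacci-style (each term is the sum of the two before it).
Track B: 35, 33, 31, 29, 27, 25, 23 — subtracting 2 each time.
Position 20 → track B, term 10 = 17.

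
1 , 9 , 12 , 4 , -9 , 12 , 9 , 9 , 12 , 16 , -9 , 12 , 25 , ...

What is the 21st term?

Split by position mod 3: positions 1, 4, 7, … form one track, and each other residue class forms its own.
Subsequence A: 1, 4, 9, 16, 25 — the squares 1², 2², 3², ….
Subsequence B: 9, -9, 9, -9 — oscillating between 9 and -9.
Subsequence C: 12, 12, 12, 12 — always 12.
Position 21 falls in subsequence C as its term 7, giving 12.

12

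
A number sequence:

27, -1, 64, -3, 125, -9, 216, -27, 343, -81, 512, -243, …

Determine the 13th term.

729

The terms cycle through 2 interleaved subsequences.
Track A: 27, 64, 125, 216, 343, 512. The cubes 3³, 4³, 5³, ….
Track B: -1, -3, -9, -27, -81, -243. A geometric progression (common ratio 3).
Term 13 comes from track A (its 7th entry): 729.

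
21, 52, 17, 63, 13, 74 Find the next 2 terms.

9, 85

Odd-indexed and even-indexed terms follow separate rules.
Subsequence A: 21, 17, 13. Linear: a_n = 25 − 4·n.
Subsequence B: 52, 63, 74. Adding 11 each time.
Position 7 falls in subsequence A as its term 4, giving 9.
Term 8 comes from subsequence B (its 4th entry): 85.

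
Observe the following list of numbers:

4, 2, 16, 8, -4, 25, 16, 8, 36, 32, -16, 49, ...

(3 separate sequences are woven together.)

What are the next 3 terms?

Taking every 3rd term gives 3 separate tracks.
Track A: 4, 8, 16, 32 — successive powers of 2.
Track B: 2, -4, 8, -16 — multiplying by -2 each time.
Track C: 16, 25, 36, 49 — perfect squares starting at 4².
Position 13 falls in track A as its term 5, giving 64.
Position 14 falls in track B as its term 5, giving 32.
Term 15 comes from track C (its 5th entry): 64.

64, 32, 64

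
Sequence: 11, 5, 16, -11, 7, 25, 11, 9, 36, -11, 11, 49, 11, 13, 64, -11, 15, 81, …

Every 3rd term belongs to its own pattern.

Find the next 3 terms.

11, 17, 100

The terms cycle through 3 interleaved subsequences.
Subsequence A = 11, -11, 11, -11, 11, -11: the oscillation 11·(−1)^(n+1).
Subsequence B = 5, 7, 9, 11, 13, 15: linear: a_n = 3 + 2·n.
Subsequence C = 16, 25, 36, 49, 64, 81: consecutive squares n² from n = 4.
Position 19 → subsequence A, term 7 = 11.
Position 20 falls in subsequence B as its term 7, giving 17.
Term 21 comes from subsequence C (its 7th entry): 100.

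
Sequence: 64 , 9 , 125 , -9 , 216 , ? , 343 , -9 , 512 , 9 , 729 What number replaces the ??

Odd-indexed and even-indexed terms follow separate rules.
Track A: 64, 125, 216, 343, 512, 729 — the cubes 4³, 5³, 6³, ….
Track B: 9, -9, ?, -9, 9 — the oscillation 9·(−1)^(n+1).
So the missing entry in track B is 9.

9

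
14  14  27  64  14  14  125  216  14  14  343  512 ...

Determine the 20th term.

Positions follow the repeating pattern AABB; grouping by letter gives 2 tracks.
Subsequence A is 14, 14, 14, 14, 14, 14, which is always 14.
Subsequence B is 27, 64, 125, 216, 343, 512, which is consecutive cubes n³ from n = 3.
Term 20 comes from subsequence B (its 10th entry): 1728.

1728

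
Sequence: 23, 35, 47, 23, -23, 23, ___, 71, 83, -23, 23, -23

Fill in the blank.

The slot pattern repeats as AAABBB (period 6), so there are 2 interleaved tracks.
Track A: 23, 35, 47, ?, 71, 83 — arithmetic, step +12.
Track B: 23, -23, 23, -23, 23, -23 — alternating ±23.
Track A's pattern makes the blank 59.

59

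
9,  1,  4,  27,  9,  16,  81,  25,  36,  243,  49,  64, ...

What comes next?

Positions follow the repeating pattern ABB; grouping by letter gives 2 tracks.
Track A: 9, 27, 81, 243. Powers of 3.
Track B: 1, 4, 9, 16, 25, 36, 49, 64. Consecutive squares n² from n = 1.
Term 13 comes from track A (its 5th entry): 729.

729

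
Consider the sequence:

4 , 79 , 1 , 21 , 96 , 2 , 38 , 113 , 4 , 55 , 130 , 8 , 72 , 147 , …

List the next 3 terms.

Split by position mod 3: positions 1, 4, 7, … form one track, and each other residue class forms its own.
Stream A: 4, 21, 38, 55, 72. Adding 17 each time.
Stream B: 79, 96, 113, 130, 147. Arithmetic, step +17.
Stream C: 1, 2, 4, 8. Successive powers of 2.
The 15th slot belongs to stream C; its 5th term is 16.
Term 16 comes from stream A (its 6th entry): 89.
Term 17 comes from stream B (its 6th entry): 164.

16, 89, 164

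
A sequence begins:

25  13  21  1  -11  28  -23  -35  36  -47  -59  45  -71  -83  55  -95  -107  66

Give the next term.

-119

Positions follow the repeating pattern AAB; grouping by letter gives 2 tracks.
Track A is 25, 13, 1, -11, -23, -35, -47, -59, -71, -83, -95, -107, which is linear: a_n = 37 − 12·n.
Track B is 21, 28, 36, 45, 55, 66, which is triangular numbers n(n+1)/2 for n = 6, 7, ….
Position 19 falls in track A as its term 13, giving -119.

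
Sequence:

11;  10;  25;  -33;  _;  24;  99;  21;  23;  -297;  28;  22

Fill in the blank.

Taking every 3rd term gives 3 separate tracks.
Subsequence A is 11, -33, 99, -297, which is a geometric progression (common ratio -3).
Subsequence B is 10, ?, 21, 28, which is triangular numbers n(n+1)/2 for n = 4, 5, ….
Subsequence C is 25, 24, 23, 22, which is subtracting 1 each time.
The gap is subsequence B's term 2; the rule gives 15.

15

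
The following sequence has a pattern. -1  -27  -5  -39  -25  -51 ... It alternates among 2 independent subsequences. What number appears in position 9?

Positions 1, 3, 5, … form one subsequence and positions 2, 4, 6, … form another.
Stream A = -1, -5, -25: geometric with ratio 5.
Stream B = -27, -39, -51: arithmetic with common difference −12.
Term 9 comes from stream A (its 5th entry): -625.

-625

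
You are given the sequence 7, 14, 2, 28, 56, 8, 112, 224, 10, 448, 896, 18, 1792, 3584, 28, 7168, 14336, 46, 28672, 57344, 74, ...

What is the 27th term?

194

The slot pattern repeats as AAB (period 3), so there are 2 interleaved tracks.
Track A is 7, 14, 28, 56, 112, 224, 448, 896, 1792, 3584, 7168, 14336, 28672, 57344, which is geometric, ×2 each step.
Track B is 2, 8, 10, 18, 28, 46, 74, which is each term equals the sum of the previous two.
Position 27 falls in track B as its term 9, giving 194.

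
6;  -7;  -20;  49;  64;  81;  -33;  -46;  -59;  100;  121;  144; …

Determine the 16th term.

169

Reading positions in blocks of 6 reveals the pattern AAABBB — 2 tracks woven together.
Subsequence A: 6, -7, -20, -33, -46, -59 — subtracting 13 each time.
Subsequence B: 49, 64, 81, 100, 121, 144 — consecutive squares n² from n = 7.
Position 16 → subsequence B, term 7 = 169.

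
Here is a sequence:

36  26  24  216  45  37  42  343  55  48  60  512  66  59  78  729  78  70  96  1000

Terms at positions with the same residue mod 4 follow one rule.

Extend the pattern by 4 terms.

Split by position mod 4: positions 1, 5, 9, … form one track, and each other residue class forms its own.
Stream A: 36, 45, 55, 66, 78. Triangular numbers n(n+1)/2 for n = 8, 9, ….
Stream B: 26, 37, 48, 59, 70. Arithmetic, step +11.
Stream C: 24, 42, 60, 78, 96. Arithmetic, step +18.
Stream D: 216, 343, 512, 729, 1000. Perfect cubes starting at 6³.
Position 21 falls in stream A as its term 6, giving 91.
Term 22 comes from stream B (its 6th entry): 81.
The 23rd slot belongs to stream C; its 6th term is 114.
The 24th slot belongs to stream D; its 6th term is 1331.

91, 81, 114, 1331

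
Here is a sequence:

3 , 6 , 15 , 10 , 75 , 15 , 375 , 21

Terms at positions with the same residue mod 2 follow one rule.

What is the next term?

Positions 1, 3, 5, … form one subsequence and positions 2, 4, 6, … form another.
Subsequence A is 3, 15, 75, 375, which is geometric, ×5 each step.
Subsequence B is 6, 10, 15, 21, which is triangular numbers n(n+1)/2 for n = 3, 4, ….
Term 9 comes from subsequence A (its 5th entry): 1875.

1875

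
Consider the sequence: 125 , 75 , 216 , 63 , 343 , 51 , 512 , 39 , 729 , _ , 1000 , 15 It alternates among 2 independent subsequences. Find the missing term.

27

Split by position mod 2 into 2 tracks.
Track A: 125, 216, 343, 512, 729, 1000 — consecutive cubes n³ from n = 5.
Track B: 75, 63, 51, 39, ?, 15 — linear: a_n = 87 − 12·n.
The gap is track B's term 5; the rule gives 27.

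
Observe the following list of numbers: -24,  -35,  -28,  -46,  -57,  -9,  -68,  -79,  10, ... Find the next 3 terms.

The slot pattern repeats as AAB (period 3), so there are 2 interleaved tracks.
Subsequence A = -24, -35, -46, -57, -68, -79: linear: a_n = -13 − 11·n.
Subsequence B = -28, -9, 10: linear: a_n = -47 + 19·n.
Position 10 falls in subsequence A as its term 7, giving -90.
Position 11 falls in subsequence A as its term 8, giving -101.
Term 12 comes from subsequence B (its 4th entry): 29.

-90, -101, 29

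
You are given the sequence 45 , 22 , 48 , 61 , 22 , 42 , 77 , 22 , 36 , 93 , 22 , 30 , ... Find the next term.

109

The terms cycle through 3 interleaved subsequences.
Track A: 45, 61, 77, 93. Arithmetic with common difference +16.
Track B: 22, 22, 22, 22. The constant sequence 22.
Track C: 48, 42, 36, 30. Subtracting 6 each time.
Position 13 falls in track A as its term 5, giving 109.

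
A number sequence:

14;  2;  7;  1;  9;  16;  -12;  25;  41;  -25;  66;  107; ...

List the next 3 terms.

-38, 173, 280

The slot pattern repeats as ABB (period 3), so there are 2 interleaved tracks.
Track A = 14, 1, -12, -25: subtracting 13 each time.
Track B = 2, 7, 9, 16, 25, 41, 66, 107: a Fibonacci-like recurrence a_n = a_{n-1} + a_{n-2}.
Position 13 → track A, term 5 = -38.
Term 14 comes from track B (its 9th entry): 173.
The 15th slot belongs to track B; its 10th term is 280.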